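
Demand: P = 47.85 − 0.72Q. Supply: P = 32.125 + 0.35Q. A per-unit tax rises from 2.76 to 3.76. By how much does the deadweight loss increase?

Competitive equilibrium: 47.85 − 0.72Q = 32.125 + 0.35Q → Q* = 14.6963, P* = 37.2687.
For a per-unit tax t: ΔQ = t/1.07, so DWL = ½·t·(t/1.07) = t²/2.14.
At t = 2.76: DWL = 3.56. At t = 3.76: DWL = 6.606.
Increase = 6.606 − 3.56 = 3.05.

3.05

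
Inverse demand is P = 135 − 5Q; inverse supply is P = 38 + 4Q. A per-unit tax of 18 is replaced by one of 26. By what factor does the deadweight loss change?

Competitive equilibrium: 135 − 5Q = 38 + 4Q → Q* = 10.7778, P* = 81.1111.
For a per-unit tax t: ΔQ = t/9, so DWL = ½·t·(t/9) = t²/18.
At t = 18: DWL = 18. At t = 26: DWL = 37.556.
Ratio = (26/18)² = 2.086.

2.086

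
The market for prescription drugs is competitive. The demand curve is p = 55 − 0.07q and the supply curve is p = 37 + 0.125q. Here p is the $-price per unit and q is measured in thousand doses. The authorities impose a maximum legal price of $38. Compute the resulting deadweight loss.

$693.01 thousand

Competitive equilibrium: 55 − 0.07q = 37 + 0.125q → q* = 92.3077, p* = 48.5385.
At the ceiling p = 38, quantity supplied = (38 − 37)/0.125 = 8.
Willingness to pay at q' = 8: 55 − 0.07·8 = 54.44.
Δq = 92.3077 − 8 = 84.3077; wedge = 54.44 − 38 = 16.44.
Welfare loss = ½ × 84.3077 × 16.44 = $693.01 thousand.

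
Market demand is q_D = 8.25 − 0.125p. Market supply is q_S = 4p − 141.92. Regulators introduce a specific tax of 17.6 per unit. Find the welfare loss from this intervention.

In inverse form: demand p = 66 − 8q, supply p = 35.48 + 0.25q.
Competitive equilibrium: 66 − 8q = 35.48 + 0.25q → q* = 3.6994, p* = 36.4048.
With the tax, the buyer price exceeds the seller price by 17.6: (66 − 8q) − (35.48 + 0.25q) = 17.6 → q' = 1.5661.
Δq = 3.6994 − 1.5661 = 2.1333; the wedge equals the tax, 17.6.
Welfare loss = ½ × 2.1333 × 17.6 = 18.77.

18.77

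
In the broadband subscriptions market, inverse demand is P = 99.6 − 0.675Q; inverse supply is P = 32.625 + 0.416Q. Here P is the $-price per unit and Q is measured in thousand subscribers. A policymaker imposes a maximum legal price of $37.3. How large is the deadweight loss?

Competitive equilibrium: 99.6 − 0.675Q = 32.625 + 0.416Q → Q* = 61.3886, P* = 58.1627.
At the ceiling P = 37.3, quantity supplied = (37.3 − 32.625)/0.416 = 11.238.
Willingness to pay at Q' = 11.238: 99.6 − 0.675·11.238 = 92.0144.
ΔQ = 61.3886 − 11.238 = 50.1506; wedge = 92.0144 − 37.3 = 54.7144.
The triangle = ½ × 50.1506 × 54.7144 = $1371.98 thousand.

$1371.98 thousand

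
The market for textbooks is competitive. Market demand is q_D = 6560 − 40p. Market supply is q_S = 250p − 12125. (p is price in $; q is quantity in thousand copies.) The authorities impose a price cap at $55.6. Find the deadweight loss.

$70675.87 thousand

In inverse form: demand p = 164 − 0.025q, supply p = 48.5 + 0.004q.
Competitive equilibrium: 164 − 0.025q = 48.5 + 0.004q → q* = 3982.7586, p* = 64.431.
At the ceiling p = 55.6, quantity supplied = (55.6 − 48.5)/0.004 = 1775.
Willingness to pay at q' = 1775: 164 − 0.025·1775 = 119.625.
Δq = 3982.7586 − 1775 = 2207.7586; wedge = 119.625 − 55.6 = 64.025.
Welfare loss = ½ × 2207.7586 × 64.025 = $70675.87 thousand.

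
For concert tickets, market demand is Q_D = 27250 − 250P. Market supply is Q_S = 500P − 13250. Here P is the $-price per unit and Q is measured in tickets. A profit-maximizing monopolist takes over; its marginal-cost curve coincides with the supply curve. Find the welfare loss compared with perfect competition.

In inverse form: demand P = 109 − 0.004Q, supply P = 26.5 + 0.002Q.
Competitive equilibrium: 109 − 0.004Q = 26.5 + 0.002Q → Q* = 13750, P* = 54.
Marginal revenue: MR = 109 − 0.008Q. Set MR = MC: 109 − 0.008Q = 26.5 + 0.002Q → Q_m = 8250.
Price P_m = 109 − 0.004·8250 = 76; MC(Q_m) = 26.5 + 0.002·8250 = 43.
Competitive Q* = 13750, so ΔQ = 5500; wedge = 76 − 43 = 33.
DWL = ½ × 5500 × 33 = $90750.

$90750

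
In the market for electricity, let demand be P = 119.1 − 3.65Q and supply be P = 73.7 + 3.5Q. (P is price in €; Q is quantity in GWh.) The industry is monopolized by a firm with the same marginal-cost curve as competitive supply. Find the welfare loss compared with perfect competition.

Competitive equilibrium: 119.1 − 3.65Q = 73.7 + 3.5Q → Q* = 6.3497, P* = 95.9238.
Marginal revenue: MR = 119.1 − 7.3Q. Set MR = MC: 119.1 − 7.3Q = 73.7 + 3.5Q → Q_m = 4.2037.
Price P_m = 119.1 − 3.65·4.2037 = 103.7565; MC(Q_m) = 73.7 + 3.5·4.2037 = 88.413.
Competitive Q* = 6.3497, so ΔQ = 2.146; wedge = 103.7565 − 88.413 = 15.3435.
DWL = ½ × 2.146 × 15.3435 = €16.46.

€16.46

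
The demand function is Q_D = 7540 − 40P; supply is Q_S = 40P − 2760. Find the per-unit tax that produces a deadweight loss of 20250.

In inverse form: demand P = 188.5 − 0.025Q, supply P = 69 + 0.025Q.
Competitive equilibrium: 188.5 − 0.025Q = 69 + 0.025Q → Q* = 2390, P* = 128.75.
A tax t gives ΔQ = t/0.05 and wedge t, so DWL = t²/0.1.
t²/0.1 = 20250 → t² = 2025 → t = 45.

45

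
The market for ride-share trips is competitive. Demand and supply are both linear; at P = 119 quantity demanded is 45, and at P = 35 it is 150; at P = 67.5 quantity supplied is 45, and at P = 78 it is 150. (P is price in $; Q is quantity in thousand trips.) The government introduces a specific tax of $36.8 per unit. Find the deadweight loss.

$752.36 thousand

Demand slope = (35 − 119)/(150 − 45) = −0.8, so P = 155 − 0.8Q.
Supply slope = (78 − 67.5)/(150 − 45) = 0.1, so P = 63 + 0.1Q.
Competitive equilibrium: 155 − 0.8Q = 63 + 0.1Q → Q* = 102.2222, P* = 73.2222.
With the tax, the buyer price exceeds the seller price by 36.8: (155 − 0.8Q) − (63 + 0.1Q) = 36.8 → Q' = 61.3333.
ΔQ = 102.2222 − 61.3333 = 40.8889; the wedge equals the tax, 36.8.
Welfare loss = ½ × 40.8889 × 36.8 = $752.36 thousand.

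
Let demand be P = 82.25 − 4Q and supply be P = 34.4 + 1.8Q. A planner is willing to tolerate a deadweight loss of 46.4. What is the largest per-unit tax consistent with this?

Competitive equilibrium: 82.25 − 4Q = 34.4 + 1.8Q → Q* = 8.25, P* = 49.25.
A tax t gives ΔQ = t/5.8 and wedge t, so DWL = t²/11.6.
t²/11.6 = 46.4 → t² = 538.24 → t = 23.2.

23.2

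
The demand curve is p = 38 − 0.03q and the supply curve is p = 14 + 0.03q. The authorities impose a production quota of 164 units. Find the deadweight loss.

Competitive equilibrium: 38 − 0.03q = 14 + 0.03q → q* = 400, p* = 26.
At q = 164: demand price = 38 − 0.03·164 = 33.08; supply price = 14 + 0.03·164 = 18.92.
Δq = 400 − 164 = 236; wedge = 33.08 − 18.92 = 14.16.
Deadweight loss = ½ × 236 × 14.16 = 1670.88.

1670.88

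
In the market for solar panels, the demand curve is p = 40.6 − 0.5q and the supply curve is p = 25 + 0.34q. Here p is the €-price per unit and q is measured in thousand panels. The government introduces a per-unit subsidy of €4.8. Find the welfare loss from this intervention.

Competitive equilibrium: 40.6 − 0.5q = 25 + 0.34q → q* = 18.5714, p* = 31.3143.
The subsidy lowers effective supply by 4.8: p = 20.2 + 0.34q.
New quantity: 40.6 − 0.5q = 20.2 + 0.34q → q' = 24.2857.
Overproduction Δq = 24.2857 − 18.5714 = 5.7143; wedge = subsidy = 4.8.
Deadweight loss = ½ × 5.7143 × 4.8 = €13.71 thousand.

€13.71 thousand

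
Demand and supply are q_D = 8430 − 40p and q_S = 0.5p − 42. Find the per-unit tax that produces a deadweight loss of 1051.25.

In inverse form: demand p = 210.75 − 0.025q, supply p = 84 + 2q.
Competitive equilibrium: 210.75 − 0.025q = 84 + 2q → q* = 62.5926, p* = 209.1852.
A tax t gives Δq = t/2.025 and wedge t, so DWL = t²/4.05.
t²/4.05 = 1051.25 → t² = 4257.5625 → t = 65.25.

65.25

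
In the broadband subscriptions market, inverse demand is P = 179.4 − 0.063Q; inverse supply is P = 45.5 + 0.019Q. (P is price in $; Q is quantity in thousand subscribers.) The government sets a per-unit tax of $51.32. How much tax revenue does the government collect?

$51683 thousand

Competitive equilibrium: 179.4 − 0.063Q = 45.5 + 0.019Q → Q* = 1632.9268, P* = 76.5256.
With the tax, the buyer price exceeds the seller price by 51.32: (179.4 − 0.063Q) − (45.5 + 0.019Q) = 51.32 → Q' = 1007.0732.
Tax revenue = 51.32 × 1007.0732 = $51683 thousand.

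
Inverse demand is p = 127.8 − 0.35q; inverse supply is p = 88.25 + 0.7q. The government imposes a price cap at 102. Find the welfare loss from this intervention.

Competitive equilibrium: 127.8 − 0.35q = 88.25 + 0.7q → q* = 37.6667, p* = 114.6167.
At the ceiling p = 102, quantity supplied = (102 − 88.25)/0.7 = 19.6429.
Willingness to pay at q' = 19.6429: 127.8 − 0.35·19.6429 = 120.925.
Δq = 37.6667 − 19.6429 = 18.0238; wedge = 120.925 − 102 = 18.925.
The triangle = ½ × 18.0238 × 18.925 = 170.55.

170.55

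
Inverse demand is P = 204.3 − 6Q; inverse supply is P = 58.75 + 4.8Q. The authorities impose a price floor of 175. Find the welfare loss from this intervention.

398.78

Competitive equilibrium: 204.3 − 6Q = 58.75 + 4.8Q → Q* = 13.47685, P* = 123.43889.
At the floor P = 175, quantity demanded = (204.3 − 175)/6 = 4.88333.
Sellers' marginal cost at Q' = 4.88333: 58.75 + 4.8·4.88333 = 82.18998.
ΔQ = 13.47685 − 4.88333 = 8.59352; wedge = 175 − 82.18998 = 92.81002.
Welfare loss = ½ × 8.59352 × 92.81002 = 398.78.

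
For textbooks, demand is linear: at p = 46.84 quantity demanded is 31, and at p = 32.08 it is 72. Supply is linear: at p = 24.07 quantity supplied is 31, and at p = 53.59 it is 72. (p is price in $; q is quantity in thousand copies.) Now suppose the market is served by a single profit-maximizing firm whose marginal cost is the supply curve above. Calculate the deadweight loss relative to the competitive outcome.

Demand slope = (32.08 − 46.84)/(72 − 31) = −0.36, so p = 58 − 0.36q.
Supply slope = (53.59 − 24.07)/(72 − 31) = 0.72, so p = 1.75 + 0.72q.
Competitive equilibrium: 58 − 0.36q = 1.75 + 0.72q → q* = 52.0833, p* = 39.25.
Marginal revenue: MR = 58 − 0.72q. Set MR = MC: 58 − 0.72q = 1.75 + 0.72q → q_m = 39.0625.
Price p_m = 58 − 0.36·39.0625 = 43.9375; MC(q_m) = 1.75 + 0.72·39.0625 = 29.875.
Competitive q* = 52.0833, so Δq = 13.0208; wedge = 43.9375 − 29.875 = 14.0625.
Deadweight loss = ½ × 13.0208 × 14.0625 = $91.55 thousand.

$91.55 thousand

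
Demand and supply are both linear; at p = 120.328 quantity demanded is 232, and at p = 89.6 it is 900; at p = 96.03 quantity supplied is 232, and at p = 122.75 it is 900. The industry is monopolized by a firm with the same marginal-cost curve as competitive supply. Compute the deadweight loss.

Demand slope = (89.6 − 120.328)/(900 − 232) = −0.046, so p = 131 − 0.046q.
Supply slope = (122.75 − 96.03)/(900 − 232) = 0.04, so p = 86.75 + 0.04q.
Competitive equilibrium: 131 − 0.046q = 86.75 + 0.04q → q* = 514.5349, p* = 107.3314.
Marginal revenue: MR = 131 − 0.092q. Set MR = MC: 131 − 0.092q = 86.75 + 0.04q → q_m = 335.2273.
Price p_m = 131 − 0.046·335.2273 = 115.5795; MC(q_m) = 86.75 + 0.04·335.2273 = 100.1591.
Competitive q* = 514.5349, so Δq = 179.3076; wedge = 115.5795 − 100.1591 = 15.4204.
The triangle = ½ × 179.3076 × 15.4204 = 1382.50.

1382.50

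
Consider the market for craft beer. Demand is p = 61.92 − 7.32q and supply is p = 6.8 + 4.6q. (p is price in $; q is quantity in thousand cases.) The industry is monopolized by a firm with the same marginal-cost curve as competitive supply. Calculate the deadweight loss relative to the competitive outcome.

Competitive equilibrium: 61.92 − 7.32q = 6.8 + 4.6q → q* = 4.6242, p* = 28.0711.
Marginal revenue: MR = 61.92 − 14.64q. Set MR = MC: 61.92 − 14.64q = 6.8 + 4.6q → q_m = 2.8649.
Price p_m = 61.92 − 7.32·2.8649 = 40.9489; MC(q_m) = 6.8 + 4.6·2.8649 = 19.9785.
Competitive q* = 4.6242, so Δq = 1.7593; wedge = 40.9489 − 19.9785 = 20.9704.
Welfare loss = ½ × 1.7593 × 20.9704 = $18.45 thousand.

$18.45 thousand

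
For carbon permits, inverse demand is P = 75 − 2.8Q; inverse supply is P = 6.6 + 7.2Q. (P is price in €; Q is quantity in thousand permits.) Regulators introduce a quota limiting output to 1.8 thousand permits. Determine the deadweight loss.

€127.008 thousand

Competitive equilibrium: 75 − 2.8Q = 6.6 + 7.2Q → Q* = 6.84, P* = 55.848.
At Q = 1.8: demand price = 75 − 2.8·1.8 = 69.96; supply price = 6.6 + 7.2·1.8 = 19.56.
ΔQ = 6.84 − 1.8 = 5.04; wedge = 69.96 − 19.56 = 50.4.
Deadweight loss = ½ × 5.04 × 50.4 = €127.008 thousand.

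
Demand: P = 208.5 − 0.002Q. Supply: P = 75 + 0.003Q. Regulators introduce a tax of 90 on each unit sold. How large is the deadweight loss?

810000

Competitive equilibrium: 208.5 − 0.002Q = 75 + 0.003Q → Q* = 26700, P* = 155.1.
With the tax, the buyer price exceeds the seller price by 90: (208.5 − 0.002Q) − (75 + 0.003Q) = 90 → Q' = 8700.
ΔQ = 26700 − 8700 = 18000; the wedge equals the tax, 90.
Deadweight loss = ½ × 18000 × 90 = 810000.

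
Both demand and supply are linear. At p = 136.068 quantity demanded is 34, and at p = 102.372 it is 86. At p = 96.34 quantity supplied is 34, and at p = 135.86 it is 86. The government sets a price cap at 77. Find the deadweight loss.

Demand slope = (102.372 − 136.068)/(86 − 34) = −0.648, so p = 158.1 − 0.648q.
Supply slope = (135.86 − 96.34)/(86 − 34) = 0.76, so p = 70.5 + 0.76q.
Competitive equilibrium: 158.1 − 0.648q = 70.5 + 0.76q → q* = 62.2159, p* = 117.7841.
At the ceiling p = 77, quantity supplied = (77 − 70.5)/0.76 = 8.5526.
Willingness to pay at q' = 8.5526: 158.1 − 0.648·8.5526 = 152.5579.
Δq = 62.2159 − 8.5526 = 53.6633; wedge = 152.5579 − 77 = 75.5579.
Welfare loss = ½ × 53.6633 × 75.5579 = 2027.34.

2027.34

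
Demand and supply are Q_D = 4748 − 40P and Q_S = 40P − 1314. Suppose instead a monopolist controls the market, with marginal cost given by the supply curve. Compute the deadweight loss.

8189.14

In inverse form: demand P = 118.7 − 0.025Q, supply P = 32.85 + 0.025Q.
Competitive equilibrium: 118.7 − 0.025Q = 32.85 + 0.025Q → Q* = 1717, P* = 75.775.
Marginal revenue: MR = 118.7 − 0.05Q. Set MR = MC: 118.7 − 0.05Q = 32.85 + 0.025Q → Q_m = 1144.666667.
Price P_m = 118.7 − 0.025·1144.666667 = 90.083333; MC(Q_m) = 32.85 + 0.025·1144.666667 = 61.466667.
Competitive Q* = 1717, so ΔQ = 572.333333; wedge = 90.083333 − 61.466667 = 28.616666.
Deadweight loss = ½ × 572.333333 × 28.616666 = 8189.14.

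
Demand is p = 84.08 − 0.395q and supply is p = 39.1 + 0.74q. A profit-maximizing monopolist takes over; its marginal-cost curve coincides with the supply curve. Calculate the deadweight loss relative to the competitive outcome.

59.41

Competitive equilibrium: 84.08 − 0.395q = 39.1 + 0.74q → q* = 39.63, p* = 68.4262.
Marginal revenue: MR = 84.08 − 0.79q. Set MR = MC: 84.08 − 0.79q = 39.1 + 0.74q → q_m = 29.3987.
Price p_m = 84.08 − 0.395·29.3987 = 72.4675; MC(q_m) = 39.1 + 0.74·29.3987 = 60.855.
Competitive q* = 39.63, so Δq = 10.2313; wedge = 72.4675 − 60.855 = 11.6125.
Welfare loss = ½ × 10.2313 × 11.6125 = 59.41.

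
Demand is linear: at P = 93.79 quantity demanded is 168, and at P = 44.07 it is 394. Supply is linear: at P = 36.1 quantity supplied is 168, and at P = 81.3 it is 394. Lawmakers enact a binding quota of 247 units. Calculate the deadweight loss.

715.17

Demand slope = (44.07 − 93.79)/(394 − 168) = −0.22, so P = 130.75 − 0.22Q.
Supply slope = (81.3 − 36.1)/(394 − 168) = 0.2, so P = 2.5 + 0.2Q.
Competitive equilibrium: 130.75 − 0.22Q = 2.5 + 0.2Q → Q* = 305.3571, P* = 63.5714.
At Q = 247: demand price = 130.75 − 0.22·247 = 76.41; supply price = 2.5 + 0.2·247 = 51.9.
ΔQ = 305.3571 − 247 = 58.3571; wedge = 76.41 − 51.9 = 24.51.
Welfare loss = ½ × 58.3571 × 24.51 = 715.17.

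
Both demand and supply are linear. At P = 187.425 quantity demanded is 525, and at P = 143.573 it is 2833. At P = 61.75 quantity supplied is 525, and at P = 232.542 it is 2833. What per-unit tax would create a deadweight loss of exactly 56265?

102.3

Demand slope = (143.573 − 187.425)/(2833 − 525) = −0.019, so P = 197.4 − 0.019Q.
Supply slope = (232.542 − 61.75)/(2833 − 525) = 0.074, so P = 22.9 + 0.074Q.
Competitive equilibrium: 197.4 − 0.019Q = 22.9 + 0.074Q → Q* = 1876.3441, P* = 161.7495.
A tax t gives ΔQ = t/0.093 and wedge t, so DWL = t²/0.186.
t²/0.186 = 56265 → t² = 10465.29 → t = 102.3.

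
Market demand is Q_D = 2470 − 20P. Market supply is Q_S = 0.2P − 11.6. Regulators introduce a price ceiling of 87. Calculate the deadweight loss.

In inverse form: demand P = 123.5 − 0.05Q, supply P = 58 + 5Q.
Competitive equilibrium: 123.5 − 0.05Q = 58 + 5Q → Q* = 12.9703, P* = 122.8515.
At the ceiling P = 87, quantity supplied = (87 − 58)/5 = 5.8.
Willingness to pay at Q' = 5.8: 123.5 − 0.05·5.8 = 123.21.
ΔQ = 12.9703 − 5.8 = 7.1703; wedge = 123.21 − 87 = 36.21.
Deadweight loss = ½ × 7.1703 × 36.21 = 129.82.

129.82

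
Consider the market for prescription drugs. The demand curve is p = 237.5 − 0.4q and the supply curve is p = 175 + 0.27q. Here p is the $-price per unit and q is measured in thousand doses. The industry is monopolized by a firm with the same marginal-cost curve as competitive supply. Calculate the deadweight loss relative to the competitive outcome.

Competitive equilibrium: 237.5 − 0.4q = 175 + 0.27q → q* = 93.2836, p* = 200.1866.
Marginal revenue: MR = 237.5 − 0.8q. Set MR = MC: 237.5 − 0.8q = 175 + 0.27q → q_m = 58.4112.
Price p_m = 237.5 − 0.4·58.4112 = 214.1355; MC(q_m) = 175 + 0.27·58.4112 = 190.771.
Competitive q* = 93.2836, so Δq = 34.8724; wedge = 214.1355 − 190.771 = 23.3645.
Deadweight loss = ½ × 34.8724 × 23.3645 = $407.39 thousand.

$407.39 thousand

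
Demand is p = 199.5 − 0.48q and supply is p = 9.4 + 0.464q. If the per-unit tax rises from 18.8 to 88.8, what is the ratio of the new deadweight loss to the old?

Competitive equilibrium: 199.5 − 0.48q = 9.4 + 0.464q → q* = 201.3771, p* = 102.839.
For a per-unit tax t: Δq = t/0.944, so DWL = ½·t·(t/0.944) = t²/1.888.
At t = 18.8: DWL = 187.203. At t = 88.8: DWL = 4176.610.
Ratio = (88.8/18.8)² = 22.311.

22.311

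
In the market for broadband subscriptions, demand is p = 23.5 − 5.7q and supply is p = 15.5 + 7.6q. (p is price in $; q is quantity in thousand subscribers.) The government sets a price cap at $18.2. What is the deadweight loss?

Competitive equilibrium: 23.5 − 5.7q = 15.5 + 7.6q → q* = 0.6015, p* = 20.0714.
At the ceiling p = 18.2, quantity supplied = (18.2 − 15.5)/7.6 = 0.3553.
Willingness to pay at q' = 0.3553: 23.5 − 5.7·0.3553 = 21.4748.
Δq = 0.6015 − 0.3553 = 0.2462; wedge = 21.4748 − 18.2 = 3.2748.
Welfare loss = ½ × 0.2462 × 3.2748 = $0.40 thousand.

$0.40 thousand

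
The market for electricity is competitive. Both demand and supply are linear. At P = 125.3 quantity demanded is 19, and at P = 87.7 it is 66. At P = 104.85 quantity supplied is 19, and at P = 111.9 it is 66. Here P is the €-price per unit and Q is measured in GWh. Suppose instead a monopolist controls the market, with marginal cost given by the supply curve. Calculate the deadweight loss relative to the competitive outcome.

Demand slope = (87.7 − 125.3)/(66 − 19) = −0.8, so P = 140.5 − 0.8Q.
Supply slope = (111.9 − 104.85)/(66 − 19) = 0.15, so P = 102 + 0.15Q.
Competitive equilibrium: 140.5 − 0.8Q = 102 + 0.15Q → Q* = 40.5263, P* = 108.0789.
Marginal revenue: MR = 140.5 − 1.6Q. Set MR = MC: 140.5 − 1.6Q = 102 + 0.15Q → Q_m = 22.
Price P_m = 140.5 − 0.8·22 = 122.9; MC(Q_m) = 102 + 0.15·22 = 105.3.
Competitive Q* = 40.5263, so ΔQ = 18.5263; wedge = 122.9 − 105.3 = 17.6.
DWL = ½ × 18.5263 × 17.6 = €163.03.

€163.03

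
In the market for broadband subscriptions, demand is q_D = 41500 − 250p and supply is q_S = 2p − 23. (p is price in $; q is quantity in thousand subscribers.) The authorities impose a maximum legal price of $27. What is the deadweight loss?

$19133.48 thousand

In inverse form: demand p = 166 − 0.004q, supply p = 11.5 + 0.5q.
Competitive equilibrium: 166 − 0.004q = 11.5 + 0.5q → q* = 306.54762, p* = 164.77381.
At the ceiling p = 27, quantity supplied = (27 − 11.5)/0.5 = 31.
Willingness to pay at q' = 31: 166 − 0.004·31 = 165.876.
Δq = 306.54762 − 31 = 275.54762; wedge = 165.876 − 27 = 138.876.
The triangle = ½ × 275.54762 × 138.876 = $19133.48 thousand.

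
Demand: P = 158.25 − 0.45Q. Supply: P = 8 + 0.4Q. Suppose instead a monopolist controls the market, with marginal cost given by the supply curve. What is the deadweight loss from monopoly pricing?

1591.18

Competitive equilibrium: 158.25 − 0.45Q = 8 + 0.4Q → Q* = 176.7647, P* = 78.7059.
Marginal revenue: MR = 158.25 − 0.9Q. Set MR = MC: 158.25 − 0.9Q = 8 + 0.4Q → Q_m = 115.5769.
Price P_m = 158.25 − 0.45·115.5769 = 106.2404; MC(Q_m) = 8 + 0.4·115.5769 = 54.2308.
Competitive Q* = 176.7647, so ΔQ = 61.1878; wedge = 106.2404 − 54.2308 = 52.0096.
DWL = ½ × 61.1878 × 52.0096 = 1591.18.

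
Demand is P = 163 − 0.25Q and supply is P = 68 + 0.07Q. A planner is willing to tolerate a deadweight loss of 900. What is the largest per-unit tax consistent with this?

Competitive equilibrium: 163 − 0.25Q = 68 + 0.07Q → Q* = 296.875, P* = 88.7813.
A tax t gives ΔQ = t/0.32 and wedge t, so DWL = t²/0.64.
t²/0.64 = 900 → t² = 576 → t = 24.

24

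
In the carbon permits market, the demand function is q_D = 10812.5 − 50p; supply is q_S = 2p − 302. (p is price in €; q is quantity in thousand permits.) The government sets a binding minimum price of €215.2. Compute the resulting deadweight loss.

€1384.81 thousand

In inverse form: demand p = 216.25 − 0.02q, supply p = 151 + 0.5q.
Competitive equilibrium: 216.25 − 0.02q = 151 + 0.5q → q* = 125.4808, p* = 213.7404.
At the floor p = 215.2, quantity demanded = (216.25 − 215.2)/0.02 = 52.5.
Sellers' marginal cost at q' = 52.5: 151 + 0.5·52.5 = 177.25.
Δq = 125.4808 − 52.5 = 72.9808; wedge = 215.2 − 177.25 = 37.95.
Welfare loss = ½ × 72.9808 × 37.95 = €1384.81 thousand.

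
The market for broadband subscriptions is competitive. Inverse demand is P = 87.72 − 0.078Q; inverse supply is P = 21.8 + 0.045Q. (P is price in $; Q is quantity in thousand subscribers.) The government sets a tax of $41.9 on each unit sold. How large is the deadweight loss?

$7136.63 thousand

Competitive equilibrium: 87.72 − 0.078Q = 21.8 + 0.045Q → Q* = 535.935, P* = 45.9171.
With the tax, the buyer price exceeds the seller price by 41.9: (87.72 − 0.078Q) − (21.8 + 0.045Q) = 41.9 → Q' = 195.2846.
ΔQ = 535.935 − 195.2846 = 340.6504; the wedge equals the tax, 41.9.
DWL = ½ × 340.6504 × 41.9 = $7136.63 thousand.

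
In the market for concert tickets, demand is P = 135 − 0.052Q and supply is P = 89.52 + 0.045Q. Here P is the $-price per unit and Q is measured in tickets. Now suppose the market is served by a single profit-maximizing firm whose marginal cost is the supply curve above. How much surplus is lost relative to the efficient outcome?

$1298.59

Competitive equilibrium: 135 − 0.052Q = 89.52 + 0.045Q → Q* = 468.866, P* = 110.619.
Marginal revenue: MR = 135 − 0.104Q. Set MR = MC: 135 − 0.104Q = 89.52 + 0.045Q → Q_m = 305.2349.
Price P_m = 135 − 0.052·305.2349 = 119.1278; MC(Q_m) = 89.52 + 0.045·305.2349 = 103.2556.
Competitive Q* = 468.866, so ΔQ = 163.6311; wedge = 119.1278 − 103.2556 = 15.8722.
The triangle = ½ × 163.6311 × 15.8722 = $1298.59.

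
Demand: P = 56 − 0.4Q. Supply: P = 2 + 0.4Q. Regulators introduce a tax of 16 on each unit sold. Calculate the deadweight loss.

160

Competitive equilibrium: 56 − 0.4Q = 2 + 0.4Q → Q* = 67.5, P* = 29.
With the tax, the buyer price exceeds the seller price by 16: (56 − 0.4Q) − (2 + 0.4Q) = 16 → Q' = 47.5.
ΔQ = 67.5 − 47.5 = 20; the wedge equals the tax, 16.
Welfare loss = ½ × 20 × 16 = 160.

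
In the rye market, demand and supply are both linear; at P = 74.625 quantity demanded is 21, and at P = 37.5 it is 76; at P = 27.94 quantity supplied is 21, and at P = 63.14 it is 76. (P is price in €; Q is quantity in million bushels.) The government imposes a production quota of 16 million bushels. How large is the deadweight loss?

Demand slope = (37.5 − 74.625)/(76 − 21) = −0.675, so P = 88.8 − 0.675Q.
Supply slope = (63.14 − 27.94)/(76 − 21) = 0.64, so P = 14.5 + 0.64Q.
Competitive equilibrium: 88.8 − 0.675Q = 14.5 + 0.64Q → Q* = 56.5019, P* = 50.6612.
At Q = 16: demand price = 88.8 − 0.675·16 = 78; supply price = 14.5 + 0.64·16 = 24.74.
ΔQ = 56.5019 − 16 = 40.5019; wedge = 78 − 24.74 = 53.26.
The triangle = ½ × 40.5019 × 53.26 = €1078.57 million.

€1078.57 million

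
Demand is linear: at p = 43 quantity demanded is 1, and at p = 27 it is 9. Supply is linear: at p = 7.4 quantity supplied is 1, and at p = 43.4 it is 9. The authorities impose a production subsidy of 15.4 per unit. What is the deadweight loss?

18.24

Demand slope = (27 − 43)/(9 − 1) = −2, so p = 45 − 2q.
Supply slope = (43.4 − 7.4)/(9 − 1) = 4.5, so p = 2.9 + 4.5q.
Competitive equilibrium: 45 − 2q = 2.9 + 4.5q → q* = 6.4769, p* = 32.0462.
The subsidy lowers effective supply by 15.4: p = 4.5q − 12.5.
New quantity: 45 − 2q = 4.5q − 12.5 → q' = 8.8462.
Overproduction Δq = 8.8462 − 6.4769 = 2.3693; wedge = subsidy = 15.4.
DWL = ½ × 2.3693 × 15.4 = 18.24.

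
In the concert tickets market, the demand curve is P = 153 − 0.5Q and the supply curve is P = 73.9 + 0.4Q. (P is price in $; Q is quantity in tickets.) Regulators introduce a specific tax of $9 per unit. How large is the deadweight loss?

$45

Competitive equilibrium: 153 − 0.5Q = 73.9 + 0.4Q → Q* = 87.8889, P* = 109.0556.
With the tax, the buyer price exceeds the seller price by 9: (153 − 0.5Q) − (73.9 + 0.4Q) = 9 → Q' = 77.8889.
ΔQ = 87.8889 − 77.8889 = 10; the wedge equals the tax, 9.
The triangle = ½ × 10 × 9 = $45.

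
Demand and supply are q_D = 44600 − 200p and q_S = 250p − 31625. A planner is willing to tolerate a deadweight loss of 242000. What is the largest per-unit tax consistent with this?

66

In inverse form: demand p = 223 − 0.005q, supply p = 126.5 + 0.004q.
Competitive equilibrium: 223 − 0.005q = 126.5 + 0.004q → q* = 10722.2222, p* = 169.3889.
A tax t gives Δq = t/0.009 and wedge t, so DWL = t²/0.018.
t²/0.018 = 242000 → t² = 4356 → t = 66.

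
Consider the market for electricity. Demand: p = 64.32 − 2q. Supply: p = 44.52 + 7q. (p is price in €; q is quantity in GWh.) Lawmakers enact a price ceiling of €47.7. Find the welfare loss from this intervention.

Competitive equilibrium: 64.32 − 2q = 44.52 + 7q → q* = 2.2, p* = 59.92.
At the ceiling p = 47.7, quantity supplied = (47.7 − 44.52)/7 = 0.4543.
Willingness to pay at q' = 0.4543: 64.32 − 2·0.4543 = 63.4114.
Δq = 2.2 − 0.4543 = 1.7457; wedge = 63.4114 − 47.7 = 15.7114.
DWL = ½ × 1.7457 × 15.7114 = €13.71.

€13.71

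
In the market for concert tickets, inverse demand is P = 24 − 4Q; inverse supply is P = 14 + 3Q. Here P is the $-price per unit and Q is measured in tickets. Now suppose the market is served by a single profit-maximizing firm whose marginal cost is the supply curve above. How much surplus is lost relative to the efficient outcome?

Competitive equilibrium: 24 − 4Q = 14 + 3Q → Q* = 1.4286, P* = 18.2857.
Marginal revenue: MR = 24 − 8Q. Set MR = MC: 24 − 8Q = 14 + 3Q → Q_m = 0.9091.
Price P_m = 24 − 4·0.9091 = 20.3636; MC(Q_m) = 14 + 3·0.9091 = 16.7273.
Competitive Q* = 1.4286, so ΔQ = 0.5195; wedge = 20.3636 − 16.7273 = 3.6363.
DWL = ½ × 0.5195 × 3.6363 = $0.94.

$0.94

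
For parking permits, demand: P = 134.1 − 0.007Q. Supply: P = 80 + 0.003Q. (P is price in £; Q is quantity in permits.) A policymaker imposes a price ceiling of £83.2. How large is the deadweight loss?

£94322.72

Competitive equilibrium: 134.1 − 0.007Q = 80 + 0.003Q → Q* = 5410, P* = 96.23.
At the ceiling P = 83.2, quantity supplied = (83.2 − 80)/0.003 = 1066.666667.
Willingness to pay at Q' = 1066.666667: 134.1 − 0.007·1066.666667 = 126.633333.
ΔQ = 5410 − 1066.666667 = 4343.333333; wedge = 126.633333 − 83.2 = 43.433333.
DWL = ½ × 4343.333333 × 43.433333 = £94322.72.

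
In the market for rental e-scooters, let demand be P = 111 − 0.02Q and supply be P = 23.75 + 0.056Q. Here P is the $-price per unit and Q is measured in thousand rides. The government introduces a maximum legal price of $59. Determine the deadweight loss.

$10218.45 thousand

Competitive equilibrium: 111 − 0.02Q = 23.75 + 0.056Q → Q* = 1148.0263, P* = 88.0395.
At the ceiling P = 59, quantity supplied = (59 − 23.75)/0.056 = 629.4643.
Willingness to pay at Q' = 629.4643: 111 − 0.02·629.4643 = 98.4107.
ΔQ = 1148.0263 − 629.4643 = 518.562; wedge = 98.4107 − 59 = 39.4107.
The triangle = ½ × 518.562 × 39.4107 = $10218.45 thousand.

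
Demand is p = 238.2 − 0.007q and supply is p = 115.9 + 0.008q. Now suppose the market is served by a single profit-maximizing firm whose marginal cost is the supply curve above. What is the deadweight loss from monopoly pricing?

50475.70

Competitive equilibrium: 238.2 − 0.007q = 115.9 + 0.008q → q* = 8153.333333, p* = 181.126667.
Marginal revenue: MR = 238.2 − 0.014q. Set MR = MC: 238.2 − 0.014q = 115.9 + 0.008q → q_m = 5559.090909.
Price p_m = 238.2 − 0.007·5559.090909 = 199.286364; MC(q_m) = 115.9 + 0.008·5559.090909 = 160.372727.
Competitive q* = 8153.333333, so Δq = 2594.242424; wedge = 199.286364 − 160.372727 = 38.913637.
Deadweight loss = ½ × 2594.242424 × 38.913637 = 50475.70.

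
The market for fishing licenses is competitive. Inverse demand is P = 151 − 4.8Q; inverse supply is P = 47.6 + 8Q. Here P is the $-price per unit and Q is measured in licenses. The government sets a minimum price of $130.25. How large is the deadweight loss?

Competitive equilibrium: 151 − 4.8Q = 47.6 + 8Q → Q* = 8.0781, P* = 112.225.
At the floor P = 130.25, quantity demanded = (151 − 130.25)/4.8 = 4.3229.
Sellers' marginal cost at Q' = 4.3229: 47.6 + 8·4.3229 = 82.1832.
ΔQ = 8.0781 − 4.3229 = 3.7552; wedge = 130.25 − 82.1832 = 48.0668.
Deadweight loss = ½ × 3.7552 × 48.0668 = $90.25.

$90.25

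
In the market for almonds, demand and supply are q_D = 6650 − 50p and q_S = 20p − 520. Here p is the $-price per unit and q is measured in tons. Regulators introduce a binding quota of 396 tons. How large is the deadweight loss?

$44895.13

In inverse form: demand p = 133 − 0.02q, supply p = 26 + 0.05q.
Competitive equilibrium: 133 − 0.02q = 26 + 0.05q → q* = 1528.5714, p* = 102.4286.
At q = 396: demand price = 133 − 0.02·396 = 125.08; supply price = 26 + 0.05·396 = 45.8.
Δq = 1528.5714 − 396 = 1132.5714; wedge = 125.08 − 45.8 = 79.28.
Deadweight loss = ½ × 1132.5714 × 79.28 = $44895.13.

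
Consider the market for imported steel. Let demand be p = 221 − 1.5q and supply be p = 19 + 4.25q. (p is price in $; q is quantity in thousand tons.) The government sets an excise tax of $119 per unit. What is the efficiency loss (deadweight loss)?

Competitive equilibrium: 221 − 1.5q = 19 + 4.25q → q* = 35.1304, p* = 168.3043.
With the tax, the buyer price exceeds the seller price by 119: (221 − 1.5q) − (19 + 4.25q) = 119 → q' = 14.4348.
Δq = 35.1304 − 14.4348 = 20.6956; the wedge equals the tax, 119.
The triangle = ½ × 20.6956 × 119 = $1231.39 thousand.

$1231.39 thousand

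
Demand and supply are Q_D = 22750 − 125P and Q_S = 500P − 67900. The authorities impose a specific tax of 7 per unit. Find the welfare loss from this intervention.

2450

In inverse form: demand P = 182 − 0.008Q, supply P = 135.8 + 0.002Q.
Competitive equilibrium: 182 − 0.008Q = 135.8 + 0.002Q → Q* = 4620, P* = 145.04.
With the tax, the buyer price exceeds the seller price by 7: (182 − 0.008Q) − (135.8 + 0.002Q) = 7 → Q' = 3920.
ΔQ = 4620 − 3920 = 700; the wedge equals the tax, 7.
Welfare loss = ½ × 700 × 7 = 2450.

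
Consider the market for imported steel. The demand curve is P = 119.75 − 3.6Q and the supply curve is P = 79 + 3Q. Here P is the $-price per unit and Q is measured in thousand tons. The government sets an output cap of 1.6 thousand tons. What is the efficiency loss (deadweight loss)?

$69.05 thousand

Competitive equilibrium: 119.75 − 3.6Q = 79 + 3Q → Q* = 6.1742, P* = 97.5227.
At Q = 1.6: demand price = 119.75 − 3.6·1.6 = 113.99; supply price = 79 + 3·1.6 = 83.8.
ΔQ = 6.1742 − 1.6 = 4.5742; wedge = 113.99 − 83.8 = 30.19.
Welfare loss = ½ × 4.5742 × 30.19 = $69.05 thousand.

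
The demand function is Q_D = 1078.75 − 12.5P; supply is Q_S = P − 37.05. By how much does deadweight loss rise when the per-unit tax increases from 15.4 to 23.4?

In inverse form: demand P = 86.3 − 0.08Q, supply P = 37.05 + Q.
Competitive equilibrium: 86.3 − 0.08Q = 37.05 + Q → Q* = 45.6019, P* = 82.6519.
For a per-unit tax t: ΔQ = t/1.08, so DWL = ½·t·(t/1.08) = t²/2.16.
At t = 15.4: DWL = 109.796. At t = 23.4: DWL = 253.5.
Increase = 253.5 − 109.796 = 143.70.

143.70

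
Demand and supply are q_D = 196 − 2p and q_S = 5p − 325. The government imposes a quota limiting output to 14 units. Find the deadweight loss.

In inverse form: demand p = 98 − 0.5q, supply p = 65 + 0.2q.
Competitive equilibrium: 98 − 0.5q = 65 + 0.2q → q* = 47.1429, p* = 74.4286.
At q = 14: demand price = 98 − 0.5·14 = 91; supply price = 65 + 0.2·14 = 67.8.
Δq = 47.1429 − 14 = 33.1429; wedge = 91 − 67.8 = 23.2.
Welfare loss = ½ × 33.1429 × 23.2 = 384.46.

384.46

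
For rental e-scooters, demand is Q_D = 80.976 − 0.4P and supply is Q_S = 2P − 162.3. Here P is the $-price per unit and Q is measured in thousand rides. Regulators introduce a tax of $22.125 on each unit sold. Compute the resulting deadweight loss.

In inverse form: demand P = 202.44 − 2.5Q, supply P = 81.15 + 0.5Q.
Competitive equilibrium: 202.44 − 2.5Q = 81.15 + 0.5Q → Q* = 40.43, P* = 101.365.
With the tax, the buyer price exceeds the seller price by 22.125: (202.44 − 2.5Q) − (81.15 + 0.5Q) = 22.125 → Q' = 33.055.
ΔQ = 40.43 − 33.055 = 7.375; the wedge equals the tax, 22.125.
Deadweight loss = ½ × 7.375 × 22.125 = $81.59 thousand.

$81.59 thousand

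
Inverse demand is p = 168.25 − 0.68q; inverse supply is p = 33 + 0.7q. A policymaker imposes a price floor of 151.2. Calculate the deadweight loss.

3670.34

Competitive equilibrium: 168.25 − 0.68q = 33 + 0.7q → q* = 98.00725, p* = 101.60507.
At the floor p = 151.2, quantity demanded = (168.25 − 151.2)/0.68 = 25.07353.
Sellers' marginal cost at q' = 25.07353: 33 + 0.7·25.07353 = 50.55147.
Δq = 98.00725 − 25.07353 = 72.93372; wedge = 151.2 − 50.55147 = 100.64853.
Welfare loss = ½ × 72.93372 × 100.64853 = 3670.34.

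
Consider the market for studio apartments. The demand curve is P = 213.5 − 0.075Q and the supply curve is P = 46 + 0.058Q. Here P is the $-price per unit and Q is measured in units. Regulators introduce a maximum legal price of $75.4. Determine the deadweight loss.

$37656.24

Competitive equilibrium: 213.5 − 0.075Q = 46 + 0.058Q → Q* = 1259.3985, P* = 119.04511.
At the ceiling P = 75.4, quantity supplied = (75.4 − 46)/0.058 = 506.89655.
Willingness to pay at Q' = 506.89655: 213.5 − 0.075·506.89655 = 175.48276.
ΔQ = 1259.3985 − 506.89655 = 752.50195; wedge = 175.48276 − 75.4 = 100.08276.
The triangle = ½ × 752.50195 × 100.08276 = $37656.24.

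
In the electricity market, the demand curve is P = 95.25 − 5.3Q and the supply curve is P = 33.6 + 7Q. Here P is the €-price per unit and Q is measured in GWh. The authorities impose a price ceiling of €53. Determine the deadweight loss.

€30.88

Competitive equilibrium: 95.25 − 5.3Q = 33.6 + 7Q → Q* = 5.0122, P* = 68.6854.
At the ceiling P = 53, quantity supplied = (53 − 33.6)/7 = 2.7714.
Willingness to pay at Q' = 2.7714: 95.25 − 5.3·2.7714 = 80.5616.
ΔQ = 5.0122 − 2.7714 = 2.2408; wedge = 80.5616 − 53 = 27.5616.
The triangle = ½ × 2.2408 × 27.5616 = €30.88.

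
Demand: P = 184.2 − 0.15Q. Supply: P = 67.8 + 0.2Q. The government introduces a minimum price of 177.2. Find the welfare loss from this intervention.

14304.77

Competitive equilibrium: 184.2 − 0.15Q = 67.8 + 0.2Q → Q* = 332.5714, P* = 134.3143.
At the floor P = 177.2, quantity demanded = (184.2 − 177.2)/0.15 = 46.6667.
Sellers' marginal cost at Q' = 46.6667: 67.8 + 0.2·46.6667 = 77.1333.
ΔQ = 332.5714 − 46.6667 = 285.9047; wedge = 177.2 − 77.1333 = 100.0667.
The triangle = ½ × 285.9047 × 100.0667 = 14304.77.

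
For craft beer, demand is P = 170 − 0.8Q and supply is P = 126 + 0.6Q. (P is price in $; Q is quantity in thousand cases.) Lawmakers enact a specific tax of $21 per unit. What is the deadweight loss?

Competitive equilibrium: 170 − 0.8Q = 126 + 0.6Q → Q* = 31.4286, P* = 144.8571.
With the tax, the buyer price exceeds the seller price by 21: (170 − 0.8Q) − (126 + 0.6Q) = 21 → Q' = 16.4286.
ΔQ = 31.4286 − 16.4286 = 15; the wedge equals the tax, 21.
DWL = ½ × 15 × 21 = $157.50 thousand.

$157.50 thousand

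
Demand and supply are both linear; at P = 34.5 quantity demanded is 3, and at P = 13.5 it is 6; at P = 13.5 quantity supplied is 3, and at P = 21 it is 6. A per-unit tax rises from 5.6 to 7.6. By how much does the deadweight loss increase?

Demand slope = (13.5 − 34.5)/(6 − 3) = −7, so P = 55.5 − 7Q.
Supply slope = (21 − 13.5)/(6 − 3) = 2.5, so P = 6 + 2.5Q.
Competitive equilibrium: 55.5 − 7Q = 6 + 2.5Q → Q* = 5.2105, P* = 19.0263.
For a per-unit tax t: ΔQ = t/9.5, so DWL = ½·t·(t/9.5) = t²/19.
At t = 5.6: DWL = 1.651. At t = 7.6: DWL = 3.04.
Increase = 3.04 − 1.651 = 1.39.

1.39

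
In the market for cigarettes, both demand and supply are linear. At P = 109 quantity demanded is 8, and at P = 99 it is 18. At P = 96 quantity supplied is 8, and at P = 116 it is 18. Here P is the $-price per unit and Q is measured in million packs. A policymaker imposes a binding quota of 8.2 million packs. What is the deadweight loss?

Demand slope = (99 − 109)/(18 − 8) = −1, so P = 117 − Q.
Supply slope = (116 − 96)/(18 − 8) = 2, so P = 80 + 2Q.
Competitive equilibrium: 117 − Q = 80 + 2Q → Q* = 12.3333, P* = 104.6667.
At Q = 8.2: demand price = 117 − 1·8.2 = 108.8; supply price = 80 + 2·8.2 = 96.4.
ΔQ = 12.3333 − 8.2 = 4.1333; wedge = 108.8 − 96.4 = 12.4.
DWL = ½ × 4.1333 × 12.4 = $25.63 million.

$25.63 million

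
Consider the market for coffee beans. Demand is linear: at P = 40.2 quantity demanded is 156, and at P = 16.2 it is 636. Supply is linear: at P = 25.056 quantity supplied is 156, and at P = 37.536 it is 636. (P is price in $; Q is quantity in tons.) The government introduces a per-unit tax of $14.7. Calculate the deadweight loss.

Demand slope = (16.2 − 40.2)/(636 − 156) = −0.05, so P = 48 − 0.05Q.
Supply slope = (37.536 − 25.056)/(636 − 156) = 0.026, so P = 21 + 0.026Q.
Competitive equilibrium: 48 − 0.05Q = 21 + 0.026Q → Q* = 355.26316, P* = 30.23684.
With the tax, the buyer price exceeds the seller price by 14.7: (48 − 0.05Q) − (21 + 0.026Q) = 14.7 → Q' = 161.84211.
ΔQ = 355.26316 − 161.84211 = 193.42105; the wedge equals the tax, 14.7.
Deadweight loss = ½ × 193.42105 × 14.7 = $1421.64.

$1421.64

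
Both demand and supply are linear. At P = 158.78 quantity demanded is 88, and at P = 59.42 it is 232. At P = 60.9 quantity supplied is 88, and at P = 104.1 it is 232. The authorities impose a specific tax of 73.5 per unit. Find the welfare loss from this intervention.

2728.41

Demand slope = (59.42 − 158.78)/(232 − 88) = −0.69, so P = 219.5 − 0.69Q.
Supply slope = (104.1 − 60.9)/(232 − 88) = 0.3, so P = 34.5 + 0.3Q.
Competitive equilibrium: 219.5 − 0.69Q = 34.5 + 0.3Q → Q* = 186.8687, P* = 90.5606.
With the tax, the buyer price exceeds the seller price by 73.5: (219.5 − 0.69Q) − (34.5 + 0.3Q) = 73.5 → Q' = 112.6263.
ΔQ = 186.8687 − 112.6263 = 74.2424; the wedge equals the tax, 73.5.
DWL = ½ × 74.2424 × 73.5 = 2728.41.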